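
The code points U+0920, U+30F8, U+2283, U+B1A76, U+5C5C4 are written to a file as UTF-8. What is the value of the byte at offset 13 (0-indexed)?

U+0920 → 3-byte form E0 A4 A0 at offsets 0–2.
U+30F8 → 3-byte form E3 83 B8 at offsets 3–5.
U+2283 → 3-byte form E2 8A 83 at offsets 6–8.
U+B1A76 → 4-byte form F2 B1 A9 B6 at offsets 9–12.
U+5C5C4 → 4-byte form F1 9C 97 84 at offsets 13–16.
Offset 13 falls in char 5's range; it's byte 1 of F1 9C 97 84 = 0xF1.

0xF1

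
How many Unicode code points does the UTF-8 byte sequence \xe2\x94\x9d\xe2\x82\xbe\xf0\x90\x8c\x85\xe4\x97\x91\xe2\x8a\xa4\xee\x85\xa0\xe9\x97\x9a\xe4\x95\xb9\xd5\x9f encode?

9

Byte at offset 0: 0xE2 = 11100010 → 3-byte char (#1). Advance 3.
Byte at offset 3: 0xE2 = 11100010 → 3-byte char (#2). Advance 3.
Byte at offset 6: 0xF0 = 11110000 → 4-byte char (#3). Advance 4.
Byte at offset 10: 0xE4 = 11100100 → 3-byte char (#4). Advance 3.
Byte at offset 13: 0xE2 = 11100010 → 3-byte char (#5). Advance 3.
Byte at offset 16: 0xEE = 11101110 → 3-byte char (#6). Advance 3.
Byte at offset 19: 0xE9 = 11101001 → 3-byte char (#7). Advance 3.
Byte at offset 22: 0xE4 = 11100100 → 3-byte char (#8). Advance 3.
Byte at offset 25: 0xD5 = 11010101 → 2-byte char (#9). Advance 2.
Reached end at offset 27 after 9 code points.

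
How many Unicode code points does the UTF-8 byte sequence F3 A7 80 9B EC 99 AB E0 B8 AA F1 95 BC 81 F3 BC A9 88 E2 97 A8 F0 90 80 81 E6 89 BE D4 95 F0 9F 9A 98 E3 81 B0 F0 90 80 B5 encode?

Byte at offset 0: 0xF3 = 11110011 → 4-byte char (#1). Advance 4.
Byte at offset 4: 0xEC = 11101100 → 3-byte char (#2). Advance 3.
Byte at offset 7: 0xE0 = 11100000 → 3-byte char (#3). Advance 3.
Byte at offset 10: 0xF1 = 11110001 → 4-byte char (#4). Advance 4.
Byte at offset 14: 0xF3 = 11110011 → 4-byte char (#5). Advance 4.
Byte at offset 18: 0xE2 = 11100010 → 3-byte char (#6). Advance 3.
Byte at offset 21: 0xF0 = 11110000 → 4-byte char (#7). Advance 4.
Byte at offset 25: 0xE6 = 11100110 → 3-byte char (#8). Advance 3.
Byte at offset 28: 0xD4 = 11010100 → 2-byte char (#9). Advance 2.
Byte at offset 30: 0xF0 = 11110000 → 4-byte char (#10). Advance 4.
Byte at offset 34: 0xE3 = 11100011 → 3-byte char (#11). Advance 3.
Byte at offset 37: 0xF0 = 11110000 → 4-byte char (#12). Advance 4.
Reached end at offset 41 after 12 code points.

12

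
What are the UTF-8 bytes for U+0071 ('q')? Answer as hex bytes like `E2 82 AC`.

71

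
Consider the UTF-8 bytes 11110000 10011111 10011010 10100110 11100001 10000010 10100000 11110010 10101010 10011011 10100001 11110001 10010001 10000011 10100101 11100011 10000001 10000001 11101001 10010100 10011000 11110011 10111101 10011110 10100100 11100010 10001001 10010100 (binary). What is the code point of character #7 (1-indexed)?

U+FD7A4

Offset 0: leading byte 0xF0 = 11110000 → 4-byte char #1 = F0 9F 9A A6.
Offset 4: leading byte 0xE1 = 11100001 → 3-byte char #2 = E1 82 A0.
Offset 7: leading byte 0xF2 = 11110010 → 4-byte char #3 = F2 AA 9B A1.
Offset 11: leading byte 0xF1 = 11110001 → 4-byte char #4 = F1 91 83 A5.
Offset 15: leading byte 0xE3 = 11100011 → 3-byte char #5 = E3 81 81.
Offset 18: leading byte 0xE9 = 11101001 → 3-byte char #6 = E9 94 98.
Offset 21: leading byte 0xF3 = 11110011 → 4-byte char #7 = F3 BD 9E A4.
Leading byte 0xF3 = 11110011 matches 11110xxx → 4-byte sequence.
Byte 1: 0xF3 = 11110011, payload 011 (3 bits).
Byte 2: 0xBD = 10111101 (10xxxxxx ✓), payload 111101.
Byte 3: 0x9E = 10011110 (10xxxxxx ✓), payload 011110.
Byte 4: 0xA4 = 10100100 (10xxxxxx ✓), payload 100100.
Concatenate: 011111101011110100100 = 0xFD7A4 (21 bits → U+FD7A4).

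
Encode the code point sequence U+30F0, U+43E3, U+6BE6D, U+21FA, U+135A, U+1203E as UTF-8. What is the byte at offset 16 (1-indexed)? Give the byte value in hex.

1-indexed offset 16 is 0-indexed offset 15.
U+30F0 → 3-byte form E3 83 B0 at offsets 0–2.
U+43E3 → 3-byte form E4 8F A3 at offsets 3–5.
U+6BE6D → 4-byte form F1 AB B9 AD at offsets 6–9.
U+21FA → 3-byte form E2 87 BA at offsets 10–12.
U+135A → 3-byte form E1 8D 9A at offsets 13–15.
Offset 15 falls in char 5's range; it's byte 3 of E1 8D 9A = 0x9A.

0x9A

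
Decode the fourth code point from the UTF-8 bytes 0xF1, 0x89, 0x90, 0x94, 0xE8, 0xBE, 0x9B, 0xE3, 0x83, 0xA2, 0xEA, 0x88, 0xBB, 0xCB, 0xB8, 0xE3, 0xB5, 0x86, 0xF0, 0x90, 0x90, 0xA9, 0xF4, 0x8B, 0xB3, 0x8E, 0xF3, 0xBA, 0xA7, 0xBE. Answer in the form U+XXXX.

Offset 0: leading byte 0xF1 = 11110001 → 4-byte char #1 = F1 89 90 94.
Offset 4: leading byte 0xE8 = 11101000 → 3-byte char #2 = E8 BE 9B.
Offset 7: leading byte 0xE3 = 11100011 → 3-byte char #3 = E3 83 A2.
Offset 10: leading byte 0xEA = 11101010 → 3-byte char #4 = EA 88 BB.
Leading byte 0xEA = 11101010 matches 1110xxxx → 3-byte sequence.
Byte 1: 0xEA = 11101010, payload 1010 (4 bits).
Byte 2: 0x88 = 10001000 (10xxxxxx ✓), payload 001000.
Byte 3: 0xBB = 10111011 (10xxxxxx ✓), payload 111011.
Concatenate: 1010001000111011 = 0xA23B (16 bits → U+A23B).

U+A23B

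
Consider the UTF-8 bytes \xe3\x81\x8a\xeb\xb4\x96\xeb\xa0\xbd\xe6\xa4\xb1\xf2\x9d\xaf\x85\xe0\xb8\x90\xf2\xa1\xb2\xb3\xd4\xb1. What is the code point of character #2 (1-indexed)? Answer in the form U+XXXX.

U+BD16

Offset 0: leading byte 0xE3 = 11100011 → 3-byte char #1 = E3 81 8A.
Offset 3: leading byte 0xEB = 11101011 → 3-byte char #2 = EB B4 96.
Leading byte 0xEB = 11101011 matches 1110xxxx → 3-byte sequence.
Byte 1: 0xEB = 11101011, payload 1011 (4 bits).
Byte 2: 0xB4 = 10110100 (10xxxxxx ✓), payload 110100.
Byte 3: 0x96 = 10010110 (10xxxxxx ✓), payload 010110.
Concatenate: 1011110100010110 = 0xBD16 (16 bits → U+BD16).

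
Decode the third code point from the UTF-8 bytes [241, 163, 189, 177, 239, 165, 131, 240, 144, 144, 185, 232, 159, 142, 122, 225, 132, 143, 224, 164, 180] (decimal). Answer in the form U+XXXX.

U+10439

Offset 0: leading byte 0xF1 = 11110001 → 4-byte char #1 = F1 A3 BD B1.
Offset 4: leading byte 0xEF = 11101111 → 3-byte char #2 = EF A5 83.
Offset 7: leading byte 0xF0 = 11110000 → 4-byte char #3 = F0 90 90 B9.
Leading byte 0xF0 = 11110000 matches 11110xxx → 4-byte sequence.
Byte 1: 0xF0 = 11110000, payload 000 (3 bits).
Byte 2: 0x90 = 10010000 (10xxxxxx ✓), payload 010000.
Byte 3: 0x90 = 10010000 (10xxxxxx ✓), payload 010000.
Byte 4: 0xB9 = 10111001 (10xxxxxx ✓), payload 111001.
Concatenate: 000010000010000111001 = 0x10439 (21 bits → U+10439).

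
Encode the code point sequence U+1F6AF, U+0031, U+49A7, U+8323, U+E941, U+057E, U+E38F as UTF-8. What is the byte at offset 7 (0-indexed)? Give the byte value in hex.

U+1F6AF → 4-byte form F0 9F 9A AF at offsets 0–3.
U+0031 → 1-byte form 31 at offsets 4–4.
U+49A7 → 3-byte form E4 A6 A7 at offsets 5–7.
Offset 7 falls in char 3's range; it's byte 3 of E4 A6 A7 = 0xA7.

0xA7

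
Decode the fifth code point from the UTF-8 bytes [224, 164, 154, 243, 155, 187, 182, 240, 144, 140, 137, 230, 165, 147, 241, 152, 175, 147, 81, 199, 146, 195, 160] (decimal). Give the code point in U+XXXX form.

U+58BD3

Offset 0: leading byte 0xE0 = 11100000 → 3-byte char #1 = E0 A4 9A.
Offset 3: leading byte 0xF3 = 11110011 → 4-byte char #2 = F3 9B BB B6.
Offset 7: leading byte 0xF0 = 11110000 → 4-byte char #3 = F0 90 8C 89.
Offset 11: leading byte 0xE6 = 11100110 → 3-byte char #4 = E6 A5 93.
Offset 14: leading byte 0xF1 = 11110001 → 4-byte char #5 = F1 98 AF 93.
Leading byte 0xF1 = 11110001 matches 11110xxx → 4-byte sequence.
Byte 1: 0xF1 = 11110001, payload 001 (3 bits).
Byte 2: 0x98 = 10011000 (10xxxxxx ✓), payload 011000.
Byte 3: 0xAF = 10101111 (10xxxxxx ✓), payload 101111.
Byte 4: 0x93 = 10010011 (10xxxxxx ✓), payload 010011.
Concatenate: 001011000101111010011 = 0x58BD3 (21 bits → U+58BD3).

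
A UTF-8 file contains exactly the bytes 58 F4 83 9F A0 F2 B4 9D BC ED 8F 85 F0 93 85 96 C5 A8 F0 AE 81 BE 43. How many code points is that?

8

Byte at offset 0: 0x58 = 01011000 → 1-byte char (#1). Advance 1.
Byte at offset 1: 0xF4 = 11110100 → 4-byte char (#2). Advance 4.
Byte at offset 5: 0xF2 = 11110010 → 4-byte char (#3). Advance 4.
Byte at offset 9: 0xED = 11101101 → 3-byte char (#4). Advance 3.
Byte at offset 12: 0xF0 = 11110000 → 4-byte char (#5). Advance 4.
Byte at offset 16: 0xC5 = 11000101 → 2-byte char (#6). Advance 2.
Byte at offset 18: 0xF0 = 11110000 → 4-byte char (#7). Advance 4.
Byte at offset 22: 0x43 = 01000011 → 1-byte char (#8). Advance 1.
Reached end at offset 23 after 8 code points.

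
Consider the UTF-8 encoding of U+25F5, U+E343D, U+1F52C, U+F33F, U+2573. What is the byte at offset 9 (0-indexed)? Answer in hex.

0x94

U+25F5 → 3-byte form E2 97 B5 at offsets 0–2.
U+E343D → 4-byte form F3 A3 90 BD at offsets 3–6.
U+1F52C → 4-byte form F0 9F 94 AC at offsets 7–10.
Offset 9 falls in char 3's range; it's byte 3 of F0 9F 94 AC = 0x94.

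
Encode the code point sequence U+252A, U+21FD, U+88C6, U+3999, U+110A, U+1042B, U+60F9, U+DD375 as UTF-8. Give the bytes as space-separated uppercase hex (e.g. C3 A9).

E2 94 AA E2 87 BD E8 A3 86 E3 A6 99 E1 84 8A F0 90 90 AB E6 83 B9 F3 9D 8D B5

U+252A: 3-byte form → E2 94 AA.
U+21FD: 3-byte form → E2 87 BD.
U+88C6: 3-byte form → E8 A3 86.
U+3999: 3-byte form → E3 A6 99.
U+110A: 3-byte form → E1 84 8A.
U+1042B: 4-byte form → F0 90 90 AB.
U+60F9: 3-byte form → E6 83 B9.
U+DD375: 4-byte form → F3 9D 8D B5.
Concatenated (26 bytes): E2 94 AA E2 87 BD E8 A3 86 E3 A6 99 E1 84 8A F0 90 90 AB E6 83 B9 F3 9D 8D B5.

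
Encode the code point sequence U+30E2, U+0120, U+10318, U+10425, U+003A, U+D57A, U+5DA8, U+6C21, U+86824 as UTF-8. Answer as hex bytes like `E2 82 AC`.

E3 83 A2 C4 A0 F0 90 8C 98 F0 90 90 A5 3A ED 95 BA E5 B6 A8 E6 B0 A1 F2 86 A0 A4

U+30E2: 3-byte form → E3 83 A2.
U+0120: 2-byte form → C4 A0.
U+10318: 4-byte form → F0 90 8C 98.
U+10425: 4-byte form → F0 90 90 A5.
U+003A: 1-byte form → 3A.
U+D57A: 3-byte form → ED 95 BA.
U+5DA8: 3-byte form → E5 B6 A8.
U+6C21: 3-byte form → E6 B0 A1.
U+86824: 4-byte form → F2 86 A0 A4.
Concatenated (27 bytes): E3 83 A2 C4 A0 F0 90 8C 98 F0 90 90 A5 3A ED 95 BA E5 B6 A8 E6 B0 A1 F2 86 A0 A4.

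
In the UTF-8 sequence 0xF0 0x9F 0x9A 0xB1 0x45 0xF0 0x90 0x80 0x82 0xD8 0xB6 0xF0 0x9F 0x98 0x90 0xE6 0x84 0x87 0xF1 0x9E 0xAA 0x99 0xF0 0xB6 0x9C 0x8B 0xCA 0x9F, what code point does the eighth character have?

Offset 0: leading byte 0xF0 = 11110000 → 4-byte char #1 = F0 9F 9A B1.
Offset 4: leading byte 0x45 = 01000101 → 1-byte char #2 = 45.
Offset 5: leading byte 0xF0 = 11110000 → 4-byte char #3 = F0 90 80 82.
Offset 9: leading byte 0xD8 = 11011000 → 2-byte char #4 = D8 B6.
Offset 11: leading byte 0xF0 = 11110000 → 4-byte char #5 = F0 9F 98 90.
Offset 15: leading byte 0xE6 = 11100110 → 3-byte char #6 = E6 84 87.
Offset 18: leading byte 0xF1 = 11110001 → 4-byte char #7 = F1 9E AA 99.
Offset 22: leading byte 0xF0 = 11110000 → 4-byte char #8 = F0 B6 9C 8B.
Leading byte 0xF0 = 11110000 matches 11110xxx → 4-byte sequence.
Byte 1: 0xF0 = 11110000, payload 000 (3 bits).
Byte 2: 0xB6 = 10110110 (10xxxxxx ✓), payload 110110.
Byte 3: 0x9C = 10011100 (10xxxxxx ✓), payload 011100.
Byte 4: 0x8B = 10001011 (10xxxxxx ✓), payload 001011.
Concatenate: 000110110011100001011 = 0x3670B (21 bits → U+3670B).

U+3670B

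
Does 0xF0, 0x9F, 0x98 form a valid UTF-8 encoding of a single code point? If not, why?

Leading byte 0xF0 = 11110000 → 4-byte form, but only 3 bytes are present.

invalid (sequence truncated)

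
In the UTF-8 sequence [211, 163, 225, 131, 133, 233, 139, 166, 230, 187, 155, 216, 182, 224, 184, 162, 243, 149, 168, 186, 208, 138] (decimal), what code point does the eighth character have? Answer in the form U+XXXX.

Offset 0: leading byte 0xD3 = 11010011 → 2-byte char #1 = D3 A3.
Offset 2: leading byte 0xE1 = 11100001 → 3-byte char #2 = E1 83 85.
Offset 5: leading byte 0xE9 = 11101001 → 3-byte char #3 = E9 8B A6.
Offset 8: leading byte 0xE6 = 11100110 → 3-byte char #4 = E6 BB 9B.
Offset 11: leading byte 0xD8 = 11011000 → 2-byte char #5 = D8 B6.
Offset 13: leading byte 0xE0 = 11100000 → 3-byte char #6 = E0 B8 A2.
Offset 16: leading byte 0xF3 = 11110011 → 4-byte char #7 = F3 95 A8 BA.
Offset 20: leading byte 0xD0 = 11010000 → 2-byte char #8 = D0 8A.
Leading byte 0xD0 = 11010000 matches 110xxxxx → 2-byte sequence.
Byte 1: 0xD0 = 11010000, payload 10000 (5 bits).
Byte 2: 0x8A = 10001010 (10xxxxxx ✓), payload 001010.
Concatenate: 10000001010 = 0x40A (11 bits → U+040A).

U+040A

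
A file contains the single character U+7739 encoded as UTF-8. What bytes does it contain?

E7 9C B9

U+7739 = 0x7739 = 30521 decimal. In range U+0800–U+FFFF → 3-byte form: 1110xxxx 10xxxxxx 10xxxxxx.
Binary (16 bits): 0111011100111001.
Split 4+6+6: 0111 | 011100 | 111001.
Byte 1: 11100111 = 0xE7.
Byte 2: 10011100 = 0x9C.
Byte 3: 10111001 = 0xB9.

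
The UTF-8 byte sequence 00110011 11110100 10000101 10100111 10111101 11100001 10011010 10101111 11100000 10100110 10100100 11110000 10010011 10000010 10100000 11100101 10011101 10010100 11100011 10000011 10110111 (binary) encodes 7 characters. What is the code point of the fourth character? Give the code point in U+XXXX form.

U+09A4

Offset 0: leading byte 0x33 = 00110011 → 1-byte char #1 = 33.
Offset 1: leading byte 0xF4 = 11110100 → 4-byte char #2 = F4 85 A7 BD.
Offset 5: leading byte 0xE1 = 11100001 → 3-byte char #3 = E1 9A AF.
Offset 8: leading byte 0xE0 = 11100000 → 3-byte char #4 = E0 A6 A4.
Leading byte 0xE0 = 11100000 matches 1110xxxx → 3-byte sequence.
Byte 1: 0xE0 = 11100000, payload 0000 (4 bits).
Byte 2: 0xA6 = 10100110 (10xxxxxx ✓), payload 100110.
Byte 3: 0xA4 = 10100100 (10xxxxxx ✓), payload 100100.
Concatenate: 0000100110100100 = 0x9A4 (16 bits → U+09A4).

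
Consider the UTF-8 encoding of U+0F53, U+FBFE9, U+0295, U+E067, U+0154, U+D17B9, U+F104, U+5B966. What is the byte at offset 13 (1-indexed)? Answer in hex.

0xC5

1-indexed offset 13 is 0-indexed offset 12.
U+0F53 → 3-byte form E0 BD 93 at offsets 0–2.
U+FBFE9 → 4-byte form F3 BB BF A9 at offsets 3–6.
U+0295 → 2-byte form CA 95 at offsets 7–8.
U+E067 → 3-byte form EE 81 A7 at offsets 9–11.
U+0154 → 2-byte form C5 94 at offsets 12–13.
Offset 12 falls in char 5's range; it's byte 1 of C5 94 = 0xC5.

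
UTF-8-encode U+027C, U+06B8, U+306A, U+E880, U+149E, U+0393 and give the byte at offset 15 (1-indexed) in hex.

0x93

1-indexed offset 15 is 0-indexed offset 14.
U+027C → 2-byte form C9 BC at offsets 0–1.
U+06B8 → 2-byte form DA B8 at offsets 2–3.
U+306A → 3-byte form E3 81 AA at offsets 4–6.
U+E880 → 3-byte form EE A2 80 at offsets 7–9.
U+149E → 3-byte form E1 92 9E at offsets 10–12.
U+0393 → 2-byte form CE 93 at offsets 13–14.
Offset 14 falls in char 6's range; it's byte 2 of CE 93 = 0x93.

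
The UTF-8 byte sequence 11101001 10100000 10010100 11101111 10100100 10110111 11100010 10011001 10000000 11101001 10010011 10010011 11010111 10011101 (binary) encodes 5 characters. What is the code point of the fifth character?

U+05DD

Offset 0: leading byte 0xE9 = 11101001 → 3-byte char #1 = E9 A0 94.
Offset 3: leading byte 0xEF = 11101111 → 3-byte char #2 = EF A4 B7.
Offset 6: leading byte 0xE2 = 11100010 → 3-byte char #3 = E2 99 80.
Offset 9: leading byte 0xE9 = 11101001 → 3-byte char #4 = E9 93 93.
Offset 12: leading byte 0xD7 = 11010111 → 2-byte char #5 = D7 9D.
Leading byte 0xD7 = 11010111 matches 110xxxxx → 2-byte sequence.
Byte 1: 0xD7 = 11010111, payload 10111 (5 bits).
Byte 2: 0x9D = 10011101 (10xxxxxx ✓), payload 011101.
Concatenate: 10111011101 = 0x5DD (11 bits → U+05DD).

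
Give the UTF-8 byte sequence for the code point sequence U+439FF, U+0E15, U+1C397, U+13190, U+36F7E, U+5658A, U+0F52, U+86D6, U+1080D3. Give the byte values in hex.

F1 83 A7 BF E0 B8 95 F0 9C 8E 97 F0 93 86 90 F0 B6 BD BE F1 96 96 8A E0 BD 92 E8 9B 96 F4 88 83 93

U+439FF: 4-byte form → F1 83 A7 BF.
U+0E15: 3-byte form → E0 B8 95.
U+1C397: 4-byte form → F0 9C 8E 97.
U+13190: 4-byte form → F0 93 86 90.
U+36F7E: 4-byte form → F0 B6 BD BE.
U+5658A: 4-byte form → F1 96 96 8A.
U+0F52: 3-byte form → E0 BD 92.
U+86D6: 3-byte form → E8 9B 96.
U+1080D3: 4-byte form → F4 88 83 93.
Concatenated (33 bytes): F1 83 A7 BF E0 B8 95 F0 9C 8E 97 F0 93 86 90 F0 B6 BD BE F1 96 96 8A E0 BD 92 E8 9B 96 F4 88 83 93.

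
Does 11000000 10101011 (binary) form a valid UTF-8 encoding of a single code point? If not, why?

invalid (overlong encoding)

Leading byte 0xC0 = 11000000 → 2-byte form.
Continuation bytes all match 10xxxxxx. Payload decodes to 0x2B.
But 0x2B < 0x80, the minimum for a 2-byte sequence — this is an overlong encoding.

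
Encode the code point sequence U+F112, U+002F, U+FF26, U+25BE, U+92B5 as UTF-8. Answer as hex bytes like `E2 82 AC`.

EF 84 92 2F EF BC A6 E2 96 BE E9 8A B5

U+F112: 3-byte form → EF 84 92.
U+002F: 1-byte form → 2F.
U+FF26: 3-byte form → EF BC A6.
U+25BE: 3-byte form → E2 96 BE.
U+92B5: 3-byte form → E9 8A B5.
Concatenated (13 bytes): EF 84 92 2F EF BC A6 E2 96 BE E9 8A B5.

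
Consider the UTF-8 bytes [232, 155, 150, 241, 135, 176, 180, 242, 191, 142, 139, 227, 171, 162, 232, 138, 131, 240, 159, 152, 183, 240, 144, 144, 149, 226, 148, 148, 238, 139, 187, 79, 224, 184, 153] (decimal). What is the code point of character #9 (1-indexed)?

U+E2FB

Offset 0: leading byte 0xE8 = 11101000 → 3-byte char #1 = E8 9B 96.
Offset 3: leading byte 0xF1 = 11110001 → 4-byte char #2 = F1 87 B0 B4.
Offset 7: leading byte 0xF2 = 11110010 → 4-byte char #3 = F2 BF 8E 8B.
Offset 11: leading byte 0xE3 = 11100011 → 3-byte char #4 = E3 AB A2.
Offset 14: leading byte 0xE8 = 11101000 → 3-byte char #5 = E8 8A 83.
Offset 17: leading byte 0xF0 = 11110000 → 4-byte char #6 = F0 9F 98 B7.
Offset 21: leading byte 0xF0 = 11110000 → 4-byte char #7 = F0 90 90 95.
Offset 25: leading byte 0xE2 = 11100010 → 3-byte char #8 = E2 94 94.
Offset 28: leading byte 0xEE = 11101110 → 3-byte char #9 = EE 8B BB.
Leading byte 0xEE = 11101110 matches 1110xxxx → 3-byte sequence.
Byte 1: 0xEE = 11101110, payload 1110 (4 bits).
Byte 2: 0x8B = 10001011 (10xxxxxx ✓), payload 001011.
Byte 3: 0xBB = 10111011 (10xxxxxx ✓), payload 111011.
Concatenate: 1110001011111011 = 0xE2FB (16 bits → U+E2FB).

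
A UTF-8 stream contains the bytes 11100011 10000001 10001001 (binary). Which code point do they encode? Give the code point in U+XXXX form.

Leading byte 0xE3 = 11100011 matches 1110xxxx → 3-byte sequence.
Byte 1: 0xE3 = 11100011, payload 0011 (4 bits).
Byte 2: 0x81 = 10000001 (10xxxxxx ✓), payload 000001.
Byte 3: 0x89 = 10001001 (10xxxxxx ✓), payload 001001.
Concatenate: 0011000001001001 = 0x3049 (16 bits → U+3049).

U+3049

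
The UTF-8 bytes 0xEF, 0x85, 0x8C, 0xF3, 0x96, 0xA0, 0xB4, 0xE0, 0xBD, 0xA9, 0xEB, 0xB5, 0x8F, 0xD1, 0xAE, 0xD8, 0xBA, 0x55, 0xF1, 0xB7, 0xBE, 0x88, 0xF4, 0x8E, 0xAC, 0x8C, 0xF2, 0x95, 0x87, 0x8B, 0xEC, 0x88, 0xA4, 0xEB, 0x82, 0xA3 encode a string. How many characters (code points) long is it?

12

Byte at offset 0: 0xEF = 11101111 → 3-byte char (#1). Advance 3.
Byte at offset 3: 0xF3 = 11110011 → 4-byte char (#2). Advance 4.
Byte at offset 7: 0xE0 = 11100000 → 3-byte char (#3). Advance 3.
Byte at offset 10: 0xEB = 11101011 → 3-byte char (#4). Advance 3.
Byte at offset 13: 0xD1 = 11010001 → 2-byte char (#5). Advance 2.
Byte at offset 15: 0xD8 = 11011000 → 2-byte char (#6). Advance 2.
Byte at offset 17: 0x55 = 01010101 → 1-byte char (#7). Advance 1.
Byte at offset 18: 0xF1 = 11110001 → 4-byte char (#8). Advance 4.
Byte at offset 22: 0xF4 = 11110100 → 4-byte char (#9). Advance 4.
Byte at offset 26: 0xF2 = 11110010 → 4-byte char (#10). Advance 4.
Byte at offset 30: 0xEC = 11101100 → 3-byte char (#11). Advance 3.
Byte at offset 33: 0xEB = 11101011 → 3-byte char (#12). Advance 3.
Reached end at offset 36 after 12 code points.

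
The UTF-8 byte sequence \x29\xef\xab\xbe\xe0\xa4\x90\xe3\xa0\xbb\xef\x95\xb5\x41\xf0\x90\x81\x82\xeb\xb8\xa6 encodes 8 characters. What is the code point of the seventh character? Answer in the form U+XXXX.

U+10042

Offset 0: leading byte 0x29 = 00101001 → 1-byte char #1 = 29.
Offset 1: leading byte 0xEF = 11101111 → 3-byte char #2 = EF AB BE.
Offset 4: leading byte 0xE0 = 11100000 → 3-byte char #3 = E0 A4 90.
Offset 7: leading byte 0xE3 = 11100011 → 3-byte char #4 = E3 A0 BB.
Offset 10: leading byte 0xEF = 11101111 → 3-byte char #5 = EF 95 B5.
Offset 13: leading byte 0x41 = 01000001 → 1-byte char #6 = 41.
Offset 14: leading byte 0xF0 = 11110000 → 4-byte char #7 = F0 90 81 82.
Leading byte 0xF0 = 11110000 matches 11110xxx → 4-byte sequence.
Byte 1: 0xF0 = 11110000, payload 000 (3 bits).
Byte 2: 0x90 = 10010000 (10xxxxxx ✓), payload 010000.
Byte 3: 0x81 = 10000001 (10xxxxxx ✓), payload 000001.
Byte 4: 0x82 = 10000010 (10xxxxxx ✓), payload 000010.
Concatenate: 000010000000001000010 = 0x10042 (21 bits → U+10042).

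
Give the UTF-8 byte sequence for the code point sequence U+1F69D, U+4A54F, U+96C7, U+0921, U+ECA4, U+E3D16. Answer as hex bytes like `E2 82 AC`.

U+1F69D: 4-byte form → F0 9F 9A 9D.
U+4A54F: 4-byte form → F1 8A 95 8F.
U+96C7: 3-byte form → E9 9B 87.
U+0921: 3-byte form → E0 A4 A1.
U+ECA4: 3-byte form → EE B2 A4.
U+E3D16: 4-byte form → F3 A3 B4 96.
Concatenated (21 bytes): F0 9F 9A 9D F1 8A 95 8F E9 9B 87 E0 A4 A1 EE B2 A4 F3 A3 B4 96.

F0 9F 9A 9D F1 8A 95 8F E9 9B 87 E0 A4 A1 EE B2 A4 F3 A3 B4 96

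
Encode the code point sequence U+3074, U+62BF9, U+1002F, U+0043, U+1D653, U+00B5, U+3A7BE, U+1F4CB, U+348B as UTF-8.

E3 81 B4 F1 A2 AF B9 F0 90 80 AF 43 F0 9D 99 93 C2 B5 F0 BA 9E BE F0 9F 93 8B E3 92 8B

U+3074: 3-byte form → E3 81 B4.
U+62BF9: 4-byte form → F1 A2 AF B9.
U+1002F: 4-byte form → F0 90 80 AF.
U+0043: 1-byte form → 43.
U+1D653: 4-byte form → F0 9D 99 93.
U+00B5: 2-byte form → C2 B5.
U+3A7BE: 4-byte form → F0 BA 9E BE.
U+1F4CB: 4-byte form → F0 9F 93 8B.
U+348B: 3-byte form → E3 92 8B.
Concatenated (29 bytes): E3 81 B4 F1 A2 AF B9 F0 90 80 AF 43 F0 9D 99 93 C2 B5 F0 BA 9E BE F0 9F 93 8B E3 92 8B.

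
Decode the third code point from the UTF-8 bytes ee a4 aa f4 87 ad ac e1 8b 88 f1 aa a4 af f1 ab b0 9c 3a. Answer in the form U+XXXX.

U+12C8

Offset 0: leading byte 0xEE = 11101110 → 3-byte char #1 = EE A4 AA.
Offset 3: leading byte 0xF4 = 11110100 → 4-byte char #2 = F4 87 AD AC.
Offset 7: leading byte 0xE1 = 11100001 → 3-byte char #3 = E1 8B 88.
Leading byte 0xE1 = 11100001 matches 1110xxxx → 3-byte sequence.
Byte 1: 0xE1 = 11100001, payload 0001 (4 bits).
Byte 2: 0x8B = 10001011 (10xxxxxx ✓), payload 001011.
Byte 3: 0x88 = 10001000 (10xxxxxx ✓), payload 001000.
Concatenate: 0001001011001000 = 0x12C8 (16 bits → U+12C8).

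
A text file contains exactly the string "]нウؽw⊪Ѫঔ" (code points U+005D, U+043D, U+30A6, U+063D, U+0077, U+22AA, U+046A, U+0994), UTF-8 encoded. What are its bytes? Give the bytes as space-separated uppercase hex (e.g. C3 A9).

U+005D: 1-byte form → 5D.
U+043D: 2-byte form → D0 BD.
U+30A6: 3-byte form → E3 82 A6.
U+063D: 2-byte form → D8 BD.
U+0077: 1-byte form → 77.
U+22AA: 3-byte form → E2 8A AA.
U+046A: 2-byte form → D1 AA.
U+0994: 3-byte form → E0 A6 94.
Concatenated (17 bytes): 5D D0 BD E3 82 A6 D8 BD 77 E2 8A AA D1 AA E0 A6 94.

5D D0 BD E3 82 A6 D8 BD 77 E2 8A AA D1 AA E0 A6 94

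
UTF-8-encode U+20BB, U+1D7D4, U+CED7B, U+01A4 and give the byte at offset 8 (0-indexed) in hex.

U+20BB → 3-byte form E2 82 BB at offsets 0–2.
U+1D7D4 → 4-byte form F0 9D 9F 94 at offsets 3–6.
U+CED7B → 4-byte form F3 8E B5 BB at offsets 7–10.
Offset 8 falls in char 3's range; it's byte 2 of F3 8E B5 BB = 0x8E.

0x8E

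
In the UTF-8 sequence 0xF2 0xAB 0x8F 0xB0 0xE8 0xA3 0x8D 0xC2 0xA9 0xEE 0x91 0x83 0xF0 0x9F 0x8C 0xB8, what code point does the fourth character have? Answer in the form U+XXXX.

U+E443

Offset 0: leading byte 0xF2 = 11110010 → 4-byte char #1 = F2 AB 8F B0.
Offset 4: leading byte 0xE8 = 11101000 → 3-byte char #2 = E8 A3 8D.
Offset 7: leading byte 0xC2 = 11000010 → 2-byte char #3 = C2 A9.
Offset 9: leading byte 0xEE = 11101110 → 3-byte char #4 = EE 91 83.
Leading byte 0xEE = 11101110 matches 1110xxxx → 3-byte sequence.
Byte 1: 0xEE = 11101110, payload 1110 (4 bits).
Byte 2: 0x91 = 10010001 (10xxxxxx ✓), payload 010001.
Byte 3: 0x83 = 10000011 (10xxxxxx ✓), payload 000011.
Concatenate: 1110010001000011 = 0xE443 (16 bits → U+E443).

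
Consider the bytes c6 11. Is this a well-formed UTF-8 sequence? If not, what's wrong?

invalid (non-continuation byte where continuation expected)

Leading byte 0xC6 = 11000110 → 2-byte form.
Byte 2 is 0x11 = 00010001, which is not 10xxxxxx — expected a continuation byte.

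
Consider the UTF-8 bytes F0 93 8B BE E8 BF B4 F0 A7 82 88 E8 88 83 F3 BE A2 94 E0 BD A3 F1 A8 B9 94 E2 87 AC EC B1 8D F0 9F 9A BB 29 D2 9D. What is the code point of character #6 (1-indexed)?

Offset 0: leading byte 0xF0 = 11110000 → 4-byte char #1 = F0 93 8B BE.
Offset 4: leading byte 0xE8 = 11101000 → 3-byte char #2 = E8 BF B4.
Offset 7: leading byte 0xF0 = 11110000 → 4-byte char #3 = F0 A7 82 88.
Offset 11: leading byte 0xE8 = 11101000 → 3-byte char #4 = E8 88 83.
Offset 14: leading byte 0xF3 = 11110011 → 4-byte char #5 = F3 BE A2 94.
Offset 18: leading byte 0xE0 = 11100000 → 3-byte char #6 = E0 BD A3.
Leading byte 0xE0 = 11100000 matches 1110xxxx → 3-byte sequence.
Byte 1: 0xE0 = 11100000, payload 0000 (4 bits).
Byte 2: 0xBD = 10111101 (10xxxxxx ✓), payload 111101.
Byte 3: 0xA3 = 10100011 (10xxxxxx ✓), payload 100011.
Concatenate: 0000111101100011 = 0xF63 (16 bits → U+0F63).

U+0F63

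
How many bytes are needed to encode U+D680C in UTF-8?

U+D680C = 0xD680C. UTF-8 uses 1 byte below 0x80, 2 below 0x800, 3 below 0x10000, 4 up to 0x10FFFF. 0xD680C is in U+10000–U+10FFFF → 4 bytes.

4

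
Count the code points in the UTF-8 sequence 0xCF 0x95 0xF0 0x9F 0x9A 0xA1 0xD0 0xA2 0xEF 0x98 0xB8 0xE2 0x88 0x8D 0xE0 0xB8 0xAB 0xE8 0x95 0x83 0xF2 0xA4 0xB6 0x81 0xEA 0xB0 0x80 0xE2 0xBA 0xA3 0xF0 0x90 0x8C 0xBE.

11

Byte at offset 0: 0xCF = 11001111 → 2-byte char (#1). Advance 2.
Byte at offset 2: 0xF0 = 11110000 → 4-byte char (#2). Advance 4.
Byte at offset 6: 0xD0 = 11010000 → 2-byte char (#3). Advance 2.
Byte at offset 8: 0xEF = 11101111 → 3-byte char (#4). Advance 3.
Byte at offset 11: 0xE2 = 11100010 → 3-byte char (#5). Advance 3.
Byte at offset 14: 0xE0 = 11100000 → 3-byte char (#6). Advance 3.
Byte at offset 17: 0xE8 = 11101000 → 3-byte char (#7). Advance 3.
Byte at offset 20: 0xF2 = 11110010 → 4-byte char (#8). Advance 4.
Byte at offset 24: 0xEA = 11101010 → 3-byte char (#9). Advance 3.
Byte at offset 27: 0xE2 = 11100010 → 3-byte char (#10). Advance 3.
Byte at offset 30: 0xF0 = 11110000 → 4-byte char (#11). Advance 4.
Reached end at offset 34 after 11 code points.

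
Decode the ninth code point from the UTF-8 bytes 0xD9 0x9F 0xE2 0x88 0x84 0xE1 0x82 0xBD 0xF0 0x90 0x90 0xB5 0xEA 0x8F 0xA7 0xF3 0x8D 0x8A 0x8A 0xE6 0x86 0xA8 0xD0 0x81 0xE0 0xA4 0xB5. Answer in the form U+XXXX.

Offset 0: leading byte 0xD9 = 11011001 → 2-byte char #1 = D9 9F.
Offset 2: leading byte 0xE2 = 11100010 → 3-byte char #2 = E2 88 84.
Offset 5: leading byte 0xE1 = 11100001 → 3-byte char #3 = E1 82 BD.
Offset 8: leading byte 0xF0 = 11110000 → 4-byte char #4 = F0 90 90 B5.
Offset 12: leading byte 0xEA = 11101010 → 3-byte char #5 = EA 8F A7.
Offset 15: leading byte 0xF3 = 11110011 → 4-byte char #6 = F3 8D 8A 8A.
Offset 19: leading byte 0xE6 = 11100110 → 3-byte char #7 = E6 86 A8.
Offset 22: leading byte 0xD0 = 11010000 → 2-byte char #8 = D0 81.
Offset 24: leading byte 0xE0 = 11100000 → 3-byte char #9 = E0 A4 B5.
Leading byte 0xE0 = 11100000 matches 1110xxxx → 3-byte sequence.
Byte 1: 0xE0 = 11100000, payload 0000 (4 bits).
Byte 2: 0xA4 = 10100100 (10xxxxxx ✓), payload 100100.
Byte 3: 0xB5 = 10110101 (10xxxxxx ✓), payload 110101.
Concatenate: 0000100100110101 = 0x935 (16 bits → U+0935).

U+0935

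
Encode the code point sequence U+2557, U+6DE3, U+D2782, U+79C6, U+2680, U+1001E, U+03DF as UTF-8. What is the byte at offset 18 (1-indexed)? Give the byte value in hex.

1-indexed offset 18 is 0-indexed offset 17.
U+2557 → 3-byte form E2 95 97 at offsets 0–2.
U+6DE3 → 3-byte form E6 B7 A3 at offsets 3–5.
U+D2782 → 4-byte form F3 92 9E 82 at offsets 6–9.
U+79C6 → 3-byte form E7 A7 86 at offsets 10–12.
U+2680 → 3-byte form E2 9A 80 at offsets 13–15.
U+1001E → 4-byte form F0 90 80 9E at offsets 16–19.
Offset 17 falls in char 6's range; it's byte 2 of F0 90 80 9E = 0x90.

0x90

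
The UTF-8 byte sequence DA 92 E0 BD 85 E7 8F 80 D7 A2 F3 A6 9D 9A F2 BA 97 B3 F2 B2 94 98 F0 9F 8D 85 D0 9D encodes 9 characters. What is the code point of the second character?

Offset 0: leading byte 0xDA = 11011010 → 2-byte char #1 = DA 92.
Offset 2: leading byte 0xE0 = 11100000 → 3-byte char #2 = E0 BD 85.
Leading byte 0xE0 = 11100000 matches 1110xxxx → 3-byte sequence.
Byte 1: 0xE0 = 11100000, payload 0000 (4 bits).
Byte 2: 0xBD = 10111101 (10xxxxxx ✓), payload 111101.
Byte 3: 0x85 = 10000101 (10xxxxxx ✓), payload 000101.
Concatenate: 0000111101000101 = 0xF45 (16 bits → U+0F45).

U+0F45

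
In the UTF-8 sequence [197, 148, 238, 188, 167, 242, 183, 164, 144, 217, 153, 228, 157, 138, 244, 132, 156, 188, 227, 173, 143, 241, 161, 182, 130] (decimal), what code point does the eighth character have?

U+61D82

Offset 0: leading byte 0xC5 = 11000101 → 2-byte char #1 = C5 94.
Offset 2: leading byte 0xEE = 11101110 → 3-byte char #2 = EE BC A7.
Offset 5: leading byte 0xF2 = 11110010 → 4-byte char #3 = F2 B7 A4 90.
Offset 9: leading byte 0xD9 = 11011001 → 2-byte char #4 = D9 99.
Offset 11: leading byte 0xE4 = 11100100 → 3-byte char #5 = E4 9D 8A.
Offset 14: leading byte 0xF4 = 11110100 → 4-byte char #6 = F4 84 9C BC.
Offset 18: leading byte 0xE3 = 11100011 → 3-byte char #7 = E3 AD 8F.
Offset 21: leading byte 0xF1 = 11110001 → 4-byte char #8 = F1 A1 B6 82.
Leading byte 0xF1 = 11110001 matches 11110xxx → 4-byte sequence.
Byte 1: 0xF1 = 11110001, payload 001 (3 bits).
Byte 2: 0xA1 = 10100001 (10xxxxxx ✓), payload 100001.
Byte 3: 0xB6 = 10110110 (10xxxxxx ✓), payload 110110.
Byte 4: 0x82 = 10000010 (10xxxxxx ✓), payload 000010.
Concatenate: 001100001110110000010 = 0x61D82 (21 bits → U+61D82).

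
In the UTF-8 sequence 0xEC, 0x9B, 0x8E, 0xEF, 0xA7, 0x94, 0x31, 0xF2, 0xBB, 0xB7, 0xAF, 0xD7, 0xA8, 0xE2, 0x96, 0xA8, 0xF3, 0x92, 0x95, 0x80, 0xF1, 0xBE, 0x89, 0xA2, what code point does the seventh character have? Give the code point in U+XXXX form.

U+D2540

Offset 0: leading byte 0xEC = 11101100 → 3-byte char #1 = EC 9B 8E.
Offset 3: leading byte 0xEF = 11101111 → 3-byte char #2 = EF A7 94.
Offset 6: leading byte 0x31 = 00110001 → 1-byte char #3 = 31.
Offset 7: leading byte 0xF2 = 11110010 → 4-byte char #4 = F2 BB B7 AF.
Offset 11: leading byte 0xD7 = 11010111 → 2-byte char #5 = D7 A8.
Offset 13: leading byte 0xE2 = 11100010 → 3-byte char #6 = E2 96 A8.
Offset 16: leading byte 0xF3 = 11110011 → 4-byte char #7 = F3 92 95 80.
Leading byte 0xF3 = 11110011 matches 11110xxx → 4-byte sequence.
Byte 1: 0xF3 = 11110011, payload 011 (3 bits).
Byte 2: 0x92 = 10010010 (10xxxxxx ✓), payload 010010.
Byte 3: 0x95 = 10010101 (10xxxxxx ✓), payload 010101.
Byte 4: 0x80 = 10000000 (10xxxxxx ✓), payload 000000.
Concatenate: 011010010010101000000 = 0xD2540 (21 bits → U+D2540).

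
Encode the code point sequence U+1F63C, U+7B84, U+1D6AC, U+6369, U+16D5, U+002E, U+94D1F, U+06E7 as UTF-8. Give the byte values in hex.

F0 9F 98 BC E7 AE 84 F0 9D 9A AC E6 8D A9 E1 9B 95 2E F2 94 B4 9F DB A7

U+1F63C: 4-byte form → F0 9F 98 BC.
U+7B84: 3-byte form → E7 AE 84.
U+1D6AC: 4-byte form → F0 9D 9A AC.
U+6369: 3-byte form → E6 8D A9.
U+16D5: 3-byte form → E1 9B 95.
U+002E: 1-byte form → 2E.
U+94D1F: 4-byte form → F2 94 B4 9F.
U+06E7: 2-byte form → DB A7.
Concatenated (24 bytes): F0 9F 98 BC E7 AE 84 F0 9D 9A AC E6 8D A9 E1 9B 95 2E F2 94 B4 9F DB A7.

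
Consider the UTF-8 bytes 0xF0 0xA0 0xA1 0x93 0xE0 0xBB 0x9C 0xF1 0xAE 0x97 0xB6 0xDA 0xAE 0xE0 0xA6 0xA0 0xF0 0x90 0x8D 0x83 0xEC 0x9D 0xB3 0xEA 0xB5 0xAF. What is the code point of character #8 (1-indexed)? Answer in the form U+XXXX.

U+AD6F

Offset 0: leading byte 0xF0 = 11110000 → 4-byte char #1 = F0 A0 A1 93.
Offset 4: leading byte 0xE0 = 11100000 → 3-byte char #2 = E0 BB 9C.
Offset 7: leading byte 0xF1 = 11110001 → 4-byte char #3 = F1 AE 97 B6.
Offset 11: leading byte 0xDA = 11011010 → 2-byte char #4 = DA AE.
Offset 13: leading byte 0xE0 = 11100000 → 3-byte char #5 = E0 A6 A0.
Offset 16: leading byte 0xF0 = 11110000 → 4-byte char #6 = F0 90 8D 83.
Offset 20: leading byte 0xEC = 11101100 → 3-byte char #7 = EC 9D B3.
Offset 23: leading byte 0xEA = 11101010 → 3-byte char #8 = EA B5 AF.
Leading byte 0xEA = 11101010 matches 1110xxxx → 3-byte sequence.
Byte 1: 0xEA = 11101010, payload 1010 (4 bits).
Byte 2: 0xB5 = 10110101 (10xxxxxx ✓), payload 110101.
Byte 3: 0xAF = 10101111 (10xxxxxx ✓), payload 101111.
Concatenate: 1010110101101111 = 0xAD6F (16 bits → U+AD6F).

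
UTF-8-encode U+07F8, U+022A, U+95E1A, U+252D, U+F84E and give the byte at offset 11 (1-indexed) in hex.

1-indexed offset 11 is 0-indexed offset 10.
U+07F8 → 2-byte form DF B8 at offsets 0–1.
U+022A → 2-byte form C8 AA at offsets 2–3.
U+95E1A → 4-byte form F2 95 B8 9A at offsets 4–7.
U+252D → 3-byte form E2 94 AD at offsets 8–10.
Offset 10 falls in char 4's range; it's byte 3 of E2 94 AD = 0xAD.

0xAD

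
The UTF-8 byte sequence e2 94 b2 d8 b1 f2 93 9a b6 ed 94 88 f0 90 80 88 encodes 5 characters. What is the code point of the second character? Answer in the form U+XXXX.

U+0631

Offset 0: leading byte 0xE2 = 11100010 → 3-byte char #1 = E2 94 B2.
Offset 3: leading byte 0xD8 = 11011000 → 2-byte char #2 = D8 B1.
Leading byte 0xD8 = 11011000 matches 110xxxxx → 2-byte sequence.
Byte 1: 0xD8 = 11011000, payload 11000 (5 bits).
Byte 2: 0xB1 = 10110001 (10xxxxxx ✓), payload 110001.
Concatenate: 11000110001 = 0x631 (11 bits → U+0631).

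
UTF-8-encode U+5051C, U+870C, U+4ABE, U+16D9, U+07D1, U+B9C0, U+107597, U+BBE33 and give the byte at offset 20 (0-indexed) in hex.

U+5051C → 4-byte form F1 90 94 9C at offsets 0–3.
U+870C → 3-byte form E8 9C 8C at offsets 4–6.
U+4ABE → 3-byte form E4 AA BE at offsets 7–9.
U+16D9 → 3-byte form E1 9B 99 at offsets 10–12.
U+07D1 → 2-byte form DF 91 at offsets 13–14.
U+B9C0 → 3-byte form EB A7 80 at offsets 15–17.
U+107597 → 4-byte form F4 87 96 97 at offsets 18–21.
Offset 20 falls in char 7's range; it's byte 3 of F4 87 96 97 = 0x96.

0x96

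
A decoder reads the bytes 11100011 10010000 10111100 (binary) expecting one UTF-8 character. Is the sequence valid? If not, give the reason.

Leading byte 0xE3 = 11100011 → 3-byte form.
Continuation bytes 0x90=10010000, 0xBC=10111100 all match 10xxxxxx.
Decoded value 0x343C is ≥ 0x800 (shortest form) and not a surrogate.

valid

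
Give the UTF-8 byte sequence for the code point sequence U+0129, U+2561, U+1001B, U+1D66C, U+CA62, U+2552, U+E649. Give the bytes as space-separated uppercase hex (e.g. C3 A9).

C4 A9 E2 95 A1 F0 90 80 9B F0 9D 99 AC EC A9 A2 E2 95 92 EE 99 89

U+0129: 2-byte form → C4 A9.
U+2561: 3-byte form → E2 95 A1.
U+1001B: 4-byte form → F0 90 80 9B.
U+1D66C: 4-byte form → F0 9D 99 AC.
U+CA62: 3-byte form → EC A9 A2.
U+2552: 3-byte form → E2 95 92.
U+E649: 3-byte form → EE 99 89.
Concatenated (22 bytes): C4 A9 E2 95 A1 F0 90 80 9B F0 9D 99 AC EC A9 A2 E2 95 92 EE 99 89.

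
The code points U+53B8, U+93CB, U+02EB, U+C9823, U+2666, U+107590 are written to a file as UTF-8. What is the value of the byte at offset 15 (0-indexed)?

U+53B8 → 3-byte form E5 8E B8 at offsets 0–2.
U+93CB → 3-byte form E9 8F 8B at offsets 3–5.
U+02EB → 2-byte form CB AB at offsets 6–7.
U+C9823 → 4-byte form F3 89 A0 A3 at offsets 8–11.
U+2666 → 3-byte form E2 99 A6 at offsets 12–14.
U+107590 → 4-byte form F4 87 96 90 at offsets 15–18.
Offset 15 falls in char 6's range; it's byte 1 of F4 87 96 90 = 0xF4.

0xF4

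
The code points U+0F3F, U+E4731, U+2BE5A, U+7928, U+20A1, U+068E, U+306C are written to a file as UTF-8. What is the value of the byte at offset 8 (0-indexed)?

0xAB

U+0F3F → 3-byte form E0 BC BF at offsets 0–2.
U+E4731 → 4-byte form F3 A4 9C B1 at offsets 3–6.
U+2BE5A → 4-byte form F0 AB B9 9A at offsets 7–10.
Offset 8 falls in char 3's range; it's byte 2 of F0 AB B9 9A = 0xAB.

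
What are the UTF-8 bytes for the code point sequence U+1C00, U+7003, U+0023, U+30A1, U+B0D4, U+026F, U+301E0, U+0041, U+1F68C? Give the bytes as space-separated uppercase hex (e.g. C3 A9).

U+1C00: 3-byte form → E1 B0 80.
U+7003: 3-byte form → E7 80 83.
U+0023: 1-byte form → 23.
U+30A1: 3-byte form → E3 82 A1.
U+B0D4: 3-byte form → EB 83 94.
U+026F: 2-byte form → C9 AF.
U+301E0: 4-byte form → F0 B0 87 A0.
U+0041: 1-byte form → 41.
U+1F68C: 4-byte form → F0 9F 9A 8C.
Concatenated (24 bytes): E1 B0 80 E7 80 83 23 E3 82 A1 EB 83 94 C9 AF F0 B0 87 A0 41 F0 9F 9A 8C.

E1 B0 80 E7 80 83 23 E3 82 A1 EB 83 94 C9 AF F0 B0 87 A0 41 F0 9F 9A 8C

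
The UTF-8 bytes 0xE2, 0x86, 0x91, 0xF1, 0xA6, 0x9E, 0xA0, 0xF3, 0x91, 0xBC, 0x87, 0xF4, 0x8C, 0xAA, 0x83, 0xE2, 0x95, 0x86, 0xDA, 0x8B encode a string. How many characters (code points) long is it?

Byte at offset 0: 0xE2 = 11100010 → 3-byte char (#1). Advance 3.
Byte at offset 3: 0xF1 = 11110001 → 4-byte char (#2). Advance 4.
Byte at offset 7: 0xF3 = 11110011 → 4-byte char (#3). Advance 4.
Byte at offset 11: 0xF4 = 11110100 → 4-byte char (#4). Advance 4.
Byte at offset 15: 0xE2 = 11100010 → 3-byte char (#5). Advance 3.
Byte at offset 18: 0xDA = 11011010 → 2-byte char (#6). Advance 2.
Reached end at offset 20 after 6 code points.

6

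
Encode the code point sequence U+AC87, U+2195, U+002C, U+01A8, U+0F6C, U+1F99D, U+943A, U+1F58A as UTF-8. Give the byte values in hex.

EA B2 87 E2 86 95 2C C6 A8 E0 BD AC F0 9F A6 9D E9 90 BA F0 9F 96 8A

U+AC87: 3-byte form → EA B2 87.
U+2195: 3-byte form → E2 86 95.
U+002C: 1-byte form → 2C.
U+01A8: 2-byte form → C6 A8.
U+0F6C: 3-byte form → E0 BD AC.
U+1F99D: 4-byte form → F0 9F A6 9D.
U+943A: 3-byte form → E9 90 BA.
U+1F58A: 4-byte form → F0 9F 96 8A.
Concatenated (23 bytes): EA B2 87 E2 86 95 2C C6 A8 E0 BD AC F0 9F A6 9D E9 90 BA F0 9F 96 8A.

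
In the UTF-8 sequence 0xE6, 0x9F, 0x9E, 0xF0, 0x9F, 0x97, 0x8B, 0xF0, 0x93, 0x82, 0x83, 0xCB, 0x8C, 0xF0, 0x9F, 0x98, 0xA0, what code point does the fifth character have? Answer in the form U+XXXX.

U+1F620

Offset 0: leading byte 0xE6 = 11100110 → 3-byte char #1 = E6 9F 9E.
Offset 3: leading byte 0xF0 = 11110000 → 4-byte char #2 = F0 9F 97 8B.
Offset 7: leading byte 0xF0 = 11110000 → 4-byte char #3 = F0 93 82 83.
Offset 11: leading byte 0xCB = 11001011 → 2-byte char #4 = CB 8C.
Offset 13: leading byte 0xF0 = 11110000 → 4-byte char #5 = F0 9F 98 A0.
Leading byte 0xF0 = 11110000 matches 11110xxx → 4-byte sequence.
Byte 1: 0xF0 = 11110000, payload 000 (3 bits).
Byte 2: 0x9F = 10011111 (10xxxxxx ✓), payload 011111.
Byte 3: 0x98 = 10011000 (10xxxxxx ✓), payload 011000.
Byte 4: 0xA0 = 10100000 (10xxxxxx ✓), payload 100000.
Concatenate: 000011111011000100000 = 0x1F620 (21 bits → U+1F620).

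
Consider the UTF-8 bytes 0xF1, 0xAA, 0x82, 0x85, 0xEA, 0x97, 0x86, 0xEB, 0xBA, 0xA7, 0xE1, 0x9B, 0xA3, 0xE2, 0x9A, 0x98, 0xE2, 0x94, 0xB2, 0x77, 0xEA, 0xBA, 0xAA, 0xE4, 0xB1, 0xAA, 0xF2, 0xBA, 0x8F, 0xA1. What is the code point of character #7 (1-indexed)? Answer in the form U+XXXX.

Offset 0: leading byte 0xF1 = 11110001 → 4-byte char #1 = F1 AA 82 85.
Offset 4: leading byte 0xEA = 11101010 → 3-byte char #2 = EA 97 86.
Offset 7: leading byte 0xEB = 11101011 → 3-byte char #3 = EB BA A7.
Offset 10: leading byte 0xE1 = 11100001 → 3-byte char #4 = E1 9B A3.
Offset 13: leading byte 0xE2 = 11100010 → 3-byte char #5 = E2 9A 98.
Offset 16: leading byte 0xE2 = 11100010 → 3-byte char #6 = E2 94 B2.
Offset 19: leading byte 0x77 = 01110111 → 1-byte char #7 = 77.
Leading byte 0x77 = 01110111 matches 0xxxxxxx → 1-byte sequence.
Byte 1: 0x77 = 01110111, payload 1110111 (7 bits).
Concatenate: 1110111 = 0x77 (7 bits → U+0077).

U+0077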